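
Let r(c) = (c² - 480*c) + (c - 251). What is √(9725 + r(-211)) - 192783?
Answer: -192783 + 2*√38766 ≈ -1.9239e+5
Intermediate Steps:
r(c) = -251 + c² - 479*c (r(c) = (c² - 480*c) + (-251 + c) = -251 + c² - 479*c)
√(9725 + r(-211)) - 192783 = √(9725 + (-251 + (-211)² - 479*(-211))) - 192783 = √(9725 + (-251 + 44521 + 101069)) - 192783 = √(9725 + 145339) - 192783 = √155064 - 192783 = 2*√38766 - 192783 = -192783 + 2*√38766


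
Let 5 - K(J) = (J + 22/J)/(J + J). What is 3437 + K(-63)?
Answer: 27318605/7938 ≈ 3441.5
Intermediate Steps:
K(J) = 5 - (J + 22/J)/(2*J) (K(J) = 5 - (J + 22/J)/(J + J) = 5 - (J + 22/J)/(2*J))
3437 + K(-63) = 3437 + (9/2 - 11/(-63)**2) = 3437 + (9/2 - 11*1/3969) = 3437 + (9/2 - 11/3969) = 3437 + 35699/7938 = 27318605/7938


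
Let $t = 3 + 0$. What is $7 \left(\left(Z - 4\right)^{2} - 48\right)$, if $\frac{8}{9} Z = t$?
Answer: $- \frac{21329}{64} \approx -333.27$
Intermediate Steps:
$t = 3$
$Z = \frac{27}{8}$ ($Z = \frac{9}{8} \cdot 3 = \frac{27}{8} \approx 3.375$)
$7 \left(\left(Z - 4\right)^{2} - 48\right) = 7 \left(\left(\frac{27}{8} - 4\right)^{2} - 48\right) = 7 \left(\left(- \frac{5}{8}\right)^{2} - 48\right) = 7 \left(\frac{25}{64} - 48\right) = 7 \left(- \frac{3047}{64}\right) = - \frac{21329}{64}$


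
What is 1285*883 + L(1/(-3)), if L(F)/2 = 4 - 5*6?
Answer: 1134603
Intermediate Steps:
L(F) = -52 (L(F) = 2*(4 - 5*6) = 2*(4 - 30) = 2*(-26) = -52)
1285*883 + L(1/(-3)) = 1285*883 - 52 = 1134655 - 52 = 1134603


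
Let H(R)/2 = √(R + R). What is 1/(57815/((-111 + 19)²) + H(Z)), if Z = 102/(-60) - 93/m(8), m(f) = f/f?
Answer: 2446730800/288082524373 - 143278592*I*√4735/288082524373 ≈ 0.0084932 - 0.034223*I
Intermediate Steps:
m(f) = 1
Z = -947/10 (Z = 102/(-60) - 93/1 = 102*(-1/60) - 93*1 = -17/10 - 93 = -947/10 ≈ -94.700)
H(R) = 2*√2*√R (H(R) = 2*√(R + R) = 2*√(2*R) = 2*(√2*√R) = 2*√2*√R)
1/(57815/((-111 + 19)²) + H(Z)) = 1/(57815/((-111 + 19)²) + 2*√2*√(-947/10)) = 1/(57815/((-92)²) + 2*√2*(I*√9470/10)) = 1/(57815/8464 + 2*I*√4735/5)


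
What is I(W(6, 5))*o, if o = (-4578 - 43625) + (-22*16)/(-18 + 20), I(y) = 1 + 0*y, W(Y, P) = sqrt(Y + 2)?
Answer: -48379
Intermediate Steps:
W(Y, P) = sqrt(2 + Y)
I(y) = 1 (I(y) = 1 + 0 = 1)
o = -48379 (o = -48203 - 352/2 = -48203 - 352*1/2 = -48203 - 176 = -48379)
I(W(6, 5))*o = 1*(-48379) = -48379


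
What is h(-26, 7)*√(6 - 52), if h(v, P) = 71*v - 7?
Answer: -1853*I*√46 ≈ -12568.0*I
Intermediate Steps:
h(v, P) = -7 + 71*v
h(-26, 7)*√(6 - 52) = (-7 + 71*(-26))*√(6 - 52) = (-7 - 1846)*√(-46) = -1853*I*√46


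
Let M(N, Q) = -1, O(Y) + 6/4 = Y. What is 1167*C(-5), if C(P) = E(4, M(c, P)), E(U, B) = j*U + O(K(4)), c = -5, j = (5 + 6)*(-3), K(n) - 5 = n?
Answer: -290583/2 ≈ -1.4529e+5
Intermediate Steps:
K(n) = 5 + n
j = -33 (j = 11*(-3) = -33)
O(Y) = -3/2 + Y
E(U, B) = 15/2 - 33*U (E(U, B) = -33*U + (-3/2 + (5 + 4)) = -33*U + (-3/2 + 9) = -33*U + 15/2 = 15/2 - 33*U)
C(P) = -249/2 (C(P) = 15/2 - 33*4 = 15/2 - 132 = -249/2)
1167*C(-5) = 1167*(-249/2) = -290583/2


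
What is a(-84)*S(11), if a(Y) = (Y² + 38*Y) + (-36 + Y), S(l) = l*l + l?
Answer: 494208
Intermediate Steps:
S(l) = l + l² (S(l) = l² + l = l + l²)
a(Y) = -36 + Y² + 39*Y
a(-84)*S(11) = (-36 + (-84)² + 39*(-84))*(11*(1 + 11)) = (-36 + 7056 - 3276)*(11*12) = 3744*132 = 494208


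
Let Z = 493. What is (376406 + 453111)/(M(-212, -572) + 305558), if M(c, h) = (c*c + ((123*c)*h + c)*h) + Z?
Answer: -829517/8531177725 ≈ -9.7234e-5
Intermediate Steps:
M(c, h) = 493 + c**2 + h*(c + 123*c*h) (M(c, h) = (c*c + ((123*c)*h + c)*h) + 493 = (c**2 + (123*c*h + c)*h) + 493 = (c**2 + (c + 123*c*h)*h) + 493 = (c**2 + h*(c + 123*c*h)) + 493 = 493 + c**2 + h*(c + 123*c*h))
(376406 + 453111)/(M(-212, -572) + 305558) = (376406 + 453111)/((493 + (-212)**2 - 212*(-572) + 123*(-212)*(-572)**2) + 305558) = 829517/((493 + 44944 + 121264 + 123*(-212)*327184) + 305558) = 829517/((493 + 44944 + 121264 - 8531649984) + 305558) = 829517/(-8531483283 + 305558) = 829517/(-8531177725) = 829517*(-1/8531177725) = -829517/8531177725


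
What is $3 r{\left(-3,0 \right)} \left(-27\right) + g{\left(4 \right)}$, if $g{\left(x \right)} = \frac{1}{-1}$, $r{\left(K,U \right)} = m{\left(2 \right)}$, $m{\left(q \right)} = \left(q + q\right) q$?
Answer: $-649$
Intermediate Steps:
$m{\left(q \right)} = 2 q^{2}$ ($m{\left(q \right)} = 2 q q = 2 q^{2}$)
$r{\left(K,U \right)} = 8$ ($r{\left(K,U \right)} = 2 \cdot 2^{2} = 2 \cdot 4 = 8$)
$g{\left(x \right)} = -1$
$3 r{\left(-3,0 \right)} \left(-27\right) + g{\left(4 \right)} = 3 \cdot 8 \left(-27\right) - 1 = 24 \left(-27\right) - 1 = -648 - 1 = -649$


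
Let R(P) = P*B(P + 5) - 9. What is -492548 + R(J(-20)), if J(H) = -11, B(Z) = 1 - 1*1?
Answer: -492557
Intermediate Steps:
B(Z) = 0 (B(Z) = 1 - 1 = 0)
R(P) = -9 (R(P) = P*0 - 9 = 0 - 9 = -9)
-492548 + R(J(-20)) = -492548 - 9 = -492557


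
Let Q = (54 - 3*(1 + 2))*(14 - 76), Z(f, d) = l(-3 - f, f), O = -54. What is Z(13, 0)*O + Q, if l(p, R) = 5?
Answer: -3060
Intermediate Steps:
Z(f, d) = 5
Q = -2790 (Q = (54 - 3*3)*(-62) = (54 - 9)*(-62) = 45*(-62) = -2790)
Z(13, 0)*O + Q = 5*(-54) - 2790 = -270 - 2790 = -3060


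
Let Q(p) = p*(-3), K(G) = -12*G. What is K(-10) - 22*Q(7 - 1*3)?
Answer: 384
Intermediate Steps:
Q(p) = -3*p
K(-10) - 22*Q(7 - 1*3) = -12*(-10) - (-66)*(7 - 1*3) = 120 - (-66)*(7 - 3) = 120 - (-66)*4 = 120 - 22*(-12) = 120 + 264 = 384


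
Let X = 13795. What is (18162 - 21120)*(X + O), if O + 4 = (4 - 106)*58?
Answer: -23294250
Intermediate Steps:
O = -5920 (O = -4 + (4 - 106)*58 = -4 - 102*58 = -4 - 5916 = -5920)
(18162 - 21120)*(X + O) = (18162 - 21120)*(13795 - 5920) = -2958*7875 = -23294250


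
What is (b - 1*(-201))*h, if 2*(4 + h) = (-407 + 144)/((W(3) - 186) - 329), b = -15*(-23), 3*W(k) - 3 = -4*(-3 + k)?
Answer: -1050777/514 ≈ -2044.3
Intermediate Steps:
W(k) = 5 - 4*k/3 (W(k) = 1 + (-4*(-3 + k))/3 = 1 + (12 - 4*k)/3 = 1 + (4 - 4*k/3) = 5 - 4*k/3)
b = 345
h = -3849/1028 (h = -4 + ((-407 + 144)/(((5 - 4/3*3) - 186) - 329))/2 = -4 + (-263/(((5 - 4) - 186) - 329))/2 = -4 + (-263/((1 - 186) - 329))/2 = -4 + (-263/(-185 - 329))/2 = -4 + (-263/(-514))/2 = -4 + (-263*(-1/514))/2 = -4 + (½)*(263/514) = -4 + 263/1028 = -3849/1028 ≈ -3.7442)
(b - 1*(-201))*h = (345 - 1*(-201))*(-3849/1028) = (345 + 201)*(-3849/1028) = 546*(-3849/1028) = -1050777/514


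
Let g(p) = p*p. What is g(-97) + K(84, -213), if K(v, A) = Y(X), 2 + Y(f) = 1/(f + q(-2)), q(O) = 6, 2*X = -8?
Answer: 18815/2 ≈ 9407.5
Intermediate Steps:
X = -4 (X = (½)*(-8) = -4)
Y(f) = -2 + 1/(6 + f) (Y(f) = -2 + 1/(f + 6) = -2 + 1/(6 + f))
g(p) = p²
K(v, A) = -3/2 (K(v, A) = (-11 - 2*(-4))/(6 - 4) = (-11 + 8)/2 = (½)*(-3) = -3/2)
g(-97) + K(84, -213) = (-97)² - 3/2 = 9409 - 3/2 = 18815/2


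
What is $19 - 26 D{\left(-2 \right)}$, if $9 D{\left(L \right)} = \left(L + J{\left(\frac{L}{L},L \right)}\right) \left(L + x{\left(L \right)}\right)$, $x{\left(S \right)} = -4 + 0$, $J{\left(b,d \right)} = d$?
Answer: $- \frac{151}{3} \approx -50.333$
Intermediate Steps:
$x{\left(S \right)} = -4$
$D{\left(L \right)} = \frac{2 L \left(-4 + L\right)}{9}$ ($D{\left(L \right)} = \frac{\left(L + L\right) \left(L - 4\right)}{9} = \frac{2 L \left(-4 + L\right)}{9}$)
$19 - 26 D{\left(-2 \right)} = 19 - 26 \cdot \frac{2}{9} \left(-2\right) \left(-4 - 2\right) = 19 - 26 \cdot \frac{2}{9} \left(-2\right) \left(-6\right) = 19 - \frac{208}{3} = - \frac{151}{3}$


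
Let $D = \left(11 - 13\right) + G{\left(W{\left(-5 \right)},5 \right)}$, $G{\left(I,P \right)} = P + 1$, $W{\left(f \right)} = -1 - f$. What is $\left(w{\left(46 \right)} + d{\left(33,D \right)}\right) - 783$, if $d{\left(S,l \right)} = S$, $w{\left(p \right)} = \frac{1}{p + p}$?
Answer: $- \frac{68999}{92} \approx -749.99$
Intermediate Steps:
$w{\left(p \right)} = \frac{1}{2 p}$
$G{\left(I,P \right)} = 1 + P$
$D = 4$ ($D = \left(11 - 13\right) + \left(1 + 5\right) = -2 + 6 = 4$)
$\left(w{\left(46 \right)} + d{\left(33,D \right)}\right) - 783 = \left(\frac{1}{2 \cdot 46} + 33\right) - 783 = \left(\frac{1}{2} \cdot \frac{1}{46} + 33\right) - 783 = \left(\frac{1}{92} + 33\right) - 783 = \frac{3037}{92} - 783 = - \frac{68999}{92}$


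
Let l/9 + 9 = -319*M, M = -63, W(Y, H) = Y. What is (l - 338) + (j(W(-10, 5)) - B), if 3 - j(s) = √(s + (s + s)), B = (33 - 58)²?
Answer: 179832 - I*√30 ≈ 1.7983e+5 - 5.4772*I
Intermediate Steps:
l = 180792 (l = -81 + 9*(-319*(-63)) = -81 + 9*20097 = -81 + 180873 = 180792)
B = 625 (B = (-25)² = 625)
j(s) = 3 - √3*√s (j(s) = 3 - √(s + (s + s)) = 3 - √(s + 2*s) = 3 - √(3*s) = 3 - √3*√s)
(l - 338) + (j(W(-10, 5)) - B) = (180792 - 338) + ((3 - √3*√(-10)) - 1*625) = 180454 + ((3 - √3*I*√10) - 625) = 180454 + ((3 - I*√30) - 625) = 180454 + (-622 - I*√30) = 179832 - I*√30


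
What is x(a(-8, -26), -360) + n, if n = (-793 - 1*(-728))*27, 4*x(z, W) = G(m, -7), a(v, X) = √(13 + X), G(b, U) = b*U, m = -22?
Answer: -3433/2 ≈ -1716.5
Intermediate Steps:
G(b, U) = U*b
x(z, W) = 77/2 (x(z, W) = (-7*(-22))/4 = (¼)*154 = 77/2)
n = -1755 (n = (-793 + 728)*27 = -65*27 = -1755)
x(a(-8, -26), -360) + n = 77/2 - 1755 = -3433/2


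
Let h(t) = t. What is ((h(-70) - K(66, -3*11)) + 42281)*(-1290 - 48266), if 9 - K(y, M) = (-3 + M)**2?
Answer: -2155586888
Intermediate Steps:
K(y, M) = 9 - (-3 + M)**2
((h(-70) - K(66, -3*11)) + 42281)*(-1290 - 48266) = ((-70 - (-3*11)*(6 - (-3)*11)) + 42281)*(-1290 - 48266) = ((-70 - (-33)*(6 - 1*(-33))) + 42281)*(-49556) = ((-70 - (-33)*(6 + 33)) + 42281)*(-49556) = ((-70 - (-33)*39) + 42281)*(-49556) = ((-70 - 1*(-1287)) + 42281)*(-49556) = ((-70 + 1287) + 42281)*(-49556) = (1217 + 42281)*(-49556) = 43498*(-49556) = -2155586888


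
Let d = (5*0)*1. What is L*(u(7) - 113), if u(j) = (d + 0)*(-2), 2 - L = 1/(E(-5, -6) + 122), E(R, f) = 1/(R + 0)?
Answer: -137069/609 ≈ -225.07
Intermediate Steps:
E(R, f) = 1/R
L = 1213/609 (L = 2 - 1/(1/(-5) + 122) = 2 - 1/(-⅕ + 122) = 2 - 1/609/5 = 2 - 1*5/609 = 2 - 5/609 = 1213/609 ≈ 1.9918)
d = 0 (d = 0*1 = 0)
u(j) = 0 (u(j) = (0 + 0)*(-2) = 0*(-2) = 0)
L*(u(7) - 113) = 1213*(0 - 113)/609 = (1213/609)*(-113) = -137069/609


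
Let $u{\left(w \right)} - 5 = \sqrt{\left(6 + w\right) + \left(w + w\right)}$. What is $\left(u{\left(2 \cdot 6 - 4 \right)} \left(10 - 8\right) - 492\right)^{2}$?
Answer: $232444 - 1928 \sqrt{30} \approx 2.2188 \cdot 10^{5}$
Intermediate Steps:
$u{\left(w \right)} = 5 + \sqrt{6 + 3 w}$ ($u{\left(w \right)} = 5 + \sqrt{\left(6 + w\right) + \left(w + w\right)} = 5 + \sqrt{\left(6 + w\right) + 2 w} = 5 + \sqrt{6 + 3 w}$)
$\left(u{\left(2 \cdot 6 - 4 \right)} \left(10 - 8\right) - 492\right)^{2} = \left(\left(5 + \sqrt{6 + 3 \left(2 \cdot 6 - 4\right)}\right) \left(10 - 8\right) - 492\right)^{2} = \left(\left(5 + \sqrt{6 + 3 \left(12 - 4\right)}\right) 2 - 492\right)^{2} = \left(\left(5 + \sqrt{6 + 3 \cdot 8}\right) 2 - 492\right)^{2} = \left(\left(5 + \sqrt{6 + 24}\right) 2 - 492\right)^{2} = \left(\left(5 + \sqrt{30}\right) 2 - 492\right)^{2} = \left(\left(10 + 2 \sqrt{30}\right) - 492\right)^{2} = \left(-482 + 2 \sqrt{30}\right)^{2}$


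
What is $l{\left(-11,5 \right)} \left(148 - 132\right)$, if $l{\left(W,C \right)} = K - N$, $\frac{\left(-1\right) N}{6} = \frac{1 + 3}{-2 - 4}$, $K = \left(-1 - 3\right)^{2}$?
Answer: $192$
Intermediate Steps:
$K = 16$ ($K = \left(-4\right)^{2} = 16$)
$N = 4$ ($N = - 6 \frac{1 + 3}{-2 - 4} = - 6 \frac{4}{-6} = - 6 \cdot 4 \left(- \frac{1}{6}\right) = \left(-6\right) \left(- \frac{2}{3}\right) = 4$)
$l{\left(W,C \right)} = 12$ ($l{\left(W,C \right)} = 16 - 4 = 12$)
$l{\left(-11,5 \right)} \left(148 - 132\right) = 12 \left(148 - 132\right) = 12 \cdot 16 = 192$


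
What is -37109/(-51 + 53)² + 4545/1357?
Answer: -50338733/5428 ≈ -9273.9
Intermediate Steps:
-37109/(-51 + 53)² + 4545/1357 = -37109/(2²) + 4545*(1/1357) = -37109/4 + 4545/1357 = -50338733/5428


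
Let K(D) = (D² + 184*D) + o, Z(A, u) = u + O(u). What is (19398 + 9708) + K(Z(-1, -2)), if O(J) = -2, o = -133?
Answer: 28253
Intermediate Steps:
Z(A, u) = -2 + u (Z(A, u) = u - 2 = -2 + u)
K(D) = -133 + D² + 184*D (K(D) = (D² + 184*D) - 133 = -133 + D² + 184*D)
(19398 + 9708) + K(Z(-1, -2)) = (19398 + 9708) + (-133 + (-2 - 2)² + 184*(-2 - 2)) = 29106 + (-133 + (-4)² + 184*(-4)) = 29106 + (-133 + 16 - 736) = 29106 - 853 = 28253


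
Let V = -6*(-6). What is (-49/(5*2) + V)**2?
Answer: 96721/100 ≈ 967.21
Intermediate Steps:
V = 36
(-49/(5*2) + V)**2 = (-49/(5*2) + 36)**2 = (-49/10 + 36)**2 = (311/10)**2 = 96721/100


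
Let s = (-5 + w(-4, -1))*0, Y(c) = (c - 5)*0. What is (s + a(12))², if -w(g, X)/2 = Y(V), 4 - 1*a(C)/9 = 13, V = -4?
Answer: 6561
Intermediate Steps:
a(C) = -81 (a(C) = 36 - 9*13 = 36 - 117 = -81)
Y(c) = 0 (Y(c) = (-5 + c)*0 = 0)
w(g, X) = 0 (w(g, X) = -2*0 = 0)
s = 0 (s = (-5 + 0)*0 = -5*0 = 0)
(s + a(12))² = (0 - 81)² = (-81)² = 6561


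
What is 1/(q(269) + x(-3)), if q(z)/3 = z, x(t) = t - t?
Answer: 1/807 ≈ 0.0012392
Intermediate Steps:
x(t) = 0
q(z) = 3*z
1/(q(269) + x(-3)) = 1/(3*269 + 0) = 1/(807 + 0) = 1/807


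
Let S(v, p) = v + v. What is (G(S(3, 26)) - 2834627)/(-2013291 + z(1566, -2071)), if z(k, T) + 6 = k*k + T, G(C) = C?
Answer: -2834621/436988 ≈ -6.4867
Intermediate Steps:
S(v, p) = 2*v
z(k, T) = -6 + T + k² (z(k, T) = -6 + (k*k + T) = -6 + (k² + T) = -6 + (T + k²) = -6 + T + k²)
(G(S(3, 26)) - 2834627)/(-2013291 + z(1566, -2071)) = (2*3 - 2834627)/(-2013291 + (-6 - 2071 + 1566²)) = (6 - 2834627)/(-2013291 + (-6 - 2071 + 2452356)) = -2834621/(-2013291 + 2450279) = -2834621/436988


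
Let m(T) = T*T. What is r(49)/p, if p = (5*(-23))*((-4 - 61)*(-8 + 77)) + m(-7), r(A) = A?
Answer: 49/515824 ≈ 9.4994e-5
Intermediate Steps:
m(T) = T**2
p = 515824 (p = (5*(-23))*((-4 - 61)*(-8 + 77)) + (-7)**2 = -(-7475)*69 + 49 = -115*(-4485) + 49 = 515775 + 49 = 515824)
r(49)/p = 49/515824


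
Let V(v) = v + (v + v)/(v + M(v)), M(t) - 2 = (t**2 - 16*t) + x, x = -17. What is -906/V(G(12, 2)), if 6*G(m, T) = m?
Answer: -6191/13 ≈ -476.23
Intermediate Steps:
M(t) = -15 + t**2 - 16*t (M(t) = 2 + ((t**2 - 16*t) - 17) = 2 + (-17 + t**2 - 16*t) = -15 + t**2 - 16*t)
G(m, T) = m/6
V(v) = v + 2*v/(-15 + v**2 - 15*v) (V(v) = v + (v + v)/(v + (-15 + v**2 - 16*v)) = v + (2*v)/(-15 + v**2 - 15*v) = v + 2*v/(-15 + v**2 - 15*v))
-906/V(G(12, 2)) = -906*(-15 + ((1/6)*12)**2 - 5*12/2)/(2*(-13 + ((1/6)*12)**2 - 5*12/2)) = -906*(-15 + 2**2 - 15*2)/(2*(-13 + 2**2 - 15*2)) = -906*(-15 + 4 - 30)/(2*(-13 + 4 - 30)) = -906/(2*(-39)/(-41)) = -906/(2*(-1/41)*(-39)) = -906/78/41 = -906*41/78 = -6191/13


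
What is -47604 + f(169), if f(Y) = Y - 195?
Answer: -47630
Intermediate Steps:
f(Y) = -195 + Y
-47604 + f(169) = -47604 + (-195 + 169) = -47604 - 26 = -47630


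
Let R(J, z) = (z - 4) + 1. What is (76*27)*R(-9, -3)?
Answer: -12312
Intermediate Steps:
R(J, z) = -3 + z (R(J, z) = (-4 + z) + 1 = -3 + z)
(76*27)*R(-9, -3) = (76*27)*(-3 - 3) = 2052*(-6) = -12312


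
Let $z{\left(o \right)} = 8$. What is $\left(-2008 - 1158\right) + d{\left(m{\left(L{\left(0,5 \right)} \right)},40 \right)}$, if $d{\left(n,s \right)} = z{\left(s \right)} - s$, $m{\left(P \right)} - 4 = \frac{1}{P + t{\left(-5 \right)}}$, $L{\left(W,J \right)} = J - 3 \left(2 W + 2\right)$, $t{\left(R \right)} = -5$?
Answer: $-3198$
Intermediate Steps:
$L{\left(W,J \right)} = -6 + J - 6 W$ ($L{\left(W,J \right)} = J - 3 \left(2 + 2 W\right) = J - \left(6 + 6 W\right) = -6 + J - 6 W$)
$m{\left(P \right)} = 4 + \frac{1}{-5 + P}$ ($m{\left(P \right)} = 4 + \frac{1}{P - 5} = 4 + \frac{1}{-5 + P}$)
$d{\left(n,s \right)} = 8 - s$
$\left(-2008 - 1158\right) + d{\left(m{\left(L{\left(0,5 \right)} \right)},40 \right)} = \left(-2008 - 1158\right) + \left(8 - 40\right) = -3166 + \left(8 - 40\right) = -3166 - 32 = -3198$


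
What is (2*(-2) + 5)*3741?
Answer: 3741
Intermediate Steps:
(2*(-2) + 5)*3741 = (-4 + 5)*3741 = 1*3741 = 3741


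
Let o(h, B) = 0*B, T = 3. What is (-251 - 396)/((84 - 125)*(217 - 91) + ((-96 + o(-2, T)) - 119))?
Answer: 647/5381 ≈ 0.12024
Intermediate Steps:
o(h, B) = 0
(-251 - 396)/((84 - 125)*(217 - 91) + ((-96 + o(-2, T)) - 119)) = (-251 - 396)/((84 - 125)*(217 - 91) + ((-96 + 0) - 119)) = -647/(-41*126 + (-96 - 119)) = -647/(-5166 - 215) = -647/(-5381) = -647*(-1/5381) = 647/5381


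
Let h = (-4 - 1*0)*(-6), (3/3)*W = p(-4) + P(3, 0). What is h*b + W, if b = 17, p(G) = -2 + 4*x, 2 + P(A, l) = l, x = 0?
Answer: 404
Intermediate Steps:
P(A, l) = -2 + l
p(G) = -2 (p(G) = -2 + 4*0 = -2 + 0 = -2)
W = -4 (W = -2 + (-2 + 0) = -2 - 2 = -4)
h = 24 (h = (-4 + 0)*(-6) = -4*(-6) = 24)
h*b + W = 24*17 - 4 = 408 - 4 = 404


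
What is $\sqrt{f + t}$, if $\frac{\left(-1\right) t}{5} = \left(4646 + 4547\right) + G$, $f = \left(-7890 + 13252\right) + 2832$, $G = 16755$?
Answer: $i \sqrt{121546} \approx 348.63 i$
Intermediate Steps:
$f = 8194$ ($f = 5362 + 2832 = 8194$)
$t = -129740$ ($t = - 5 \left(\left(4646 + 4547\right) + 16755\right) = - 5 \left(9193 + 16755\right) = \left(-5\right) 25948 = -129740$)
$\sqrt{f + t} = \sqrt{8194 - 129740} = \sqrt{-121546} = i \sqrt{121546}$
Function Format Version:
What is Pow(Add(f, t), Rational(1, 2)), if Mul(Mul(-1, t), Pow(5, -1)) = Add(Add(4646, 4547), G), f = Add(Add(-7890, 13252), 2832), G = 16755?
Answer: Mul(I, Pow(121546, Rational(1, 2))) ≈ Mul(348.63, I)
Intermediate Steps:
f = 8194 (f = Add(5362, 2832) = 8194)
t = -129740 (t = Mul(-5, Add(Add(4646, 4547), 16755)) = Mul(-5, Add(9193, 16755)) = Mul(-5, 25948) = -129740)
Pow(Add(f, t), Rational(1, 2)) = Pow(Add(8194, -129740), Rational(1, 2)) = Pow(-121546, Rational(1, 2)) = Mul(I, Pow(121546, Rational(1, 2)))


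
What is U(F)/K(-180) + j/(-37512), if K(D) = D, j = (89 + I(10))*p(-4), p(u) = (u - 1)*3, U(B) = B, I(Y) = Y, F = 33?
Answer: -8987/62520 ≈ -0.14375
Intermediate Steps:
p(u) = -3 + 3*u (p(u) = (-1 + u)*3 = -3 + 3*u)
j = -1485 (j = (89 + 10)*(-3 + 3*(-4)) = 99*(-3 - 12) = 99*(-15) = -1485)
U(F)/K(-180) + j/(-37512) = 33/(-180) - 1485/(-37512) = 33*(-1/180) - 1485*(-1/37512) = -11/60 + 165/4168 = -8987/62520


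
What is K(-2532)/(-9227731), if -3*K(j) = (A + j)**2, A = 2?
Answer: 6400900/27683193 ≈ 0.23122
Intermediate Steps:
K(j) = -(2 + j)**2/3
K(-2532)/(-9227731) = -(2 - 2532)**2/3/(-9227731) = -1/3*(-2530)**2*(-1/9227731) = -1/3*6400900*(-1/9227731) = -6400900/3*(-1/9227731) = 6400900/27683193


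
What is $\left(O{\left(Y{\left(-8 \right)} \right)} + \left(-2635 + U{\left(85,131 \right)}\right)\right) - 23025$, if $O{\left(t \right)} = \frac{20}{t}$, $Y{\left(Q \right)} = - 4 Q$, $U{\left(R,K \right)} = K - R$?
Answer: $- \frac{204907}{8} \approx -25613.0$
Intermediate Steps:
$\left(O{\left(Y{\left(-8 \right)} \right)} + \left(-2635 + U{\left(85,131 \right)}\right)\right) - 23025 = \left(\frac{20}{\left(-4\right) \left(-8\right)} + \left(-2635 + \left(131 - 85\right)\right)\right) - 23025 = \left(\frac{20}{32} + \left(-2635 + \left(131 - 85\right)\right)\right) - 23025 = \left(20 \cdot \frac{1}{32} + \left(-2635 + 46\right)\right) - 23025 = \left(\frac{5}{8} - 2589\right) - 23025 = - \frac{20707}{8} - 23025 = - \frac{204907}{8}$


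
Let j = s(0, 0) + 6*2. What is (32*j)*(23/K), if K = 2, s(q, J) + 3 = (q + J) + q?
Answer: 3312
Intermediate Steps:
s(q, J) = -3 + J + 2*q (s(q, J) = -3 + ((q + J) + q) = -3 + ((J + q) + q) = -3 + (J + 2*q) = -3 + J + 2*q)
j = 9 (j = (-3 + 0 + 2*0) + 6*2 = (-3 + 0 + 0) + 12 = -3 + 12 = 9)
(32*j)*(23/K) = (32*9)*(23/2) = 288*(23*(½)) = 288*(23/2) = 3312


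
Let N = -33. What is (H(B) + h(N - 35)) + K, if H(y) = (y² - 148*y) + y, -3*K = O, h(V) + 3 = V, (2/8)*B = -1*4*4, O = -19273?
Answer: 59572/3 ≈ 19857.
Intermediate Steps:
B = -64 (B = 4*(-1*4*4) = 4*(-4*4) = 4*(-16) = -64)
h(V) = -3 + V
K = 19273/3 (K = -⅓*(-19273) = 19273/3 ≈ 6424.3)
H(y) = y² - 147*y
(H(B) + h(N - 35)) + K = (-64*(-147 - 64) + (-3 + (-33 - 35))) + 19273/3 = (-64*(-211) + (-3 - 68)) + 19273/3 = (13504 - 71) + 19273/3 = 13433 + 19273/3 = 59572/3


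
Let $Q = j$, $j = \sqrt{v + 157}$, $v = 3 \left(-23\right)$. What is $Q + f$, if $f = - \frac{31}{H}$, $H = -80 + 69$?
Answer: $\frac{31}{11} + 2 \sqrt{22} \approx 12.199$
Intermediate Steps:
$H = -11$
$v = -69$
$f = \frac{31}{11}$ ($f = - \frac{31}{-11} = \left(-31\right) \left(- \frac{1}{11}\right) = \frac{31}{11} \approx 2.8182$)
$j = 2 \sqrt{22}$ ($j = \sqrt{-69 + 157} = \sqrt{88} = 2 \sqrt{22} \approx 9.3808$)
$Q = 2 \sqrt{22} \approx 9.3808$
$Q + f = 2 \sqrt{22} + \frac{31}{11} = \frac{31}{11} + 2 \sqrt{22}$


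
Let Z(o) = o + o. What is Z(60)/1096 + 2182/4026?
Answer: 179662/275781 ≈ 0.65147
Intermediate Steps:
Z(o) = 2*o
Z(60)/1096 + 2182/4026 = (2*60)/1096 + 2182/4026 = 120*(1/1096) + 2182*(1/4026) = 15/137 + 1091/2013 = 179662/275781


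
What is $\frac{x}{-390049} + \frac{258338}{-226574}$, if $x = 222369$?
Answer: $- \frac{75573756184}{44187481063} \approx -1.7103$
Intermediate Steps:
$\frac{x}{-390049} + \frac{258338}{-226574} = \frac{222369}{-390049} + \frac{258338}{-226574} = 222369 \left(- \frac{1}{390049}\right) + 258338 \left(- \frac{1}{226574}\right) = - \frac{222369}{390049} - \frac{129169}{113287} = - \frac{75573756184}{44187481063}$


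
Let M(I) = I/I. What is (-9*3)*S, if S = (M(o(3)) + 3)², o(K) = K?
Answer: -432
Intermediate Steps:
M(I) = 1
S = 16 (S = (1 + 3)² = 4² = 16)
(-9*3)*S = -9*3*16 = -27*16 = -432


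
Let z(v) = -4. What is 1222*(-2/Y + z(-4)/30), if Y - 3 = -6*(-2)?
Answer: -4888/15 ≈ -325.87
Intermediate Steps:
Y = 15 (Y = 3 - 6*(-2) = 3 + 12 = 15)
1222*(-2/Y + z(-4)/30) = 1222*(-2/15 - 4/30) = 1222*(-2*1/15 - 4*1/30) = 1222*(-2/15 - 2/15) = 1222*(-4/15) = -4888/15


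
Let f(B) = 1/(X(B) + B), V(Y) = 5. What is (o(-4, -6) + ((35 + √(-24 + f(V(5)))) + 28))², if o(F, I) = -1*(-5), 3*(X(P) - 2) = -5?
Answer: (272 + I*√381)²/16 ≈ 4600.2 + 663.65*I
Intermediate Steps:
X(P) = ⅓ (X(P) = 2 + (⅓)*(-5) = 2 - 5/3 = ⅓)
o(F, I) = 5
f(B) = 1/(⅓ + B)
(o(-4, -6) + ((35 + √(-24 + f(V(5)))) + 28))² = (5 + ((35 + √(-24 + 3/(1 + 3*5))) + 28))² = (5 + ((35 + √(-24 + 3/(1 + 15))) + 28))² = (5 + ((35 + √(-24 + 3/16)) + 28))² = (5 + ((35 + √(-381/16)) + 28))² = (5 + ((35 + I*√381/4) + 28))² = (5 + (63 + I*√381/4))² = (68 + I*√381/4)²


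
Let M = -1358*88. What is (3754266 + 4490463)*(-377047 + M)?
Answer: -4093928429679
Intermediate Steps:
M = -119504
(3754266 + 4490463)*(-377047 + M) = (3754266 + 4490463)*(-377047 - 119504) = 8244729*(-496551) = -4093928429679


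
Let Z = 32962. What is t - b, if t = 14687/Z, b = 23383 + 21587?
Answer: -1482286453/32962 ≈ -44970.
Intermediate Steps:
b = 44970
t = 14687/32962 ≈ 0.44557
t - b = 14687/32962 - 1*44970 = 14687/32962 - 44970 = -1482286453/32962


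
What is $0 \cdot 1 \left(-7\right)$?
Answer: $0$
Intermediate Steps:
$0 \cdot 1 \left(-7\right) = 0 \left(-7\right) = 0$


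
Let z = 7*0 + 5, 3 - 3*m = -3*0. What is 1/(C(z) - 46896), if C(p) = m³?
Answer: -1/46895 ≈ -2.1324e-5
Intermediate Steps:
m = 1 (m = 1 - (-1)*0 = 1 - ⅓*0 = 1 + 0 = 1)
z = 5 (z = 0 + 5 = 5)
C(p) = 1 (C(p) = 1³ = 1)
1/(C(z) - 46896) = 1/(1 - 46896) = 1/(-46895) = -1/46895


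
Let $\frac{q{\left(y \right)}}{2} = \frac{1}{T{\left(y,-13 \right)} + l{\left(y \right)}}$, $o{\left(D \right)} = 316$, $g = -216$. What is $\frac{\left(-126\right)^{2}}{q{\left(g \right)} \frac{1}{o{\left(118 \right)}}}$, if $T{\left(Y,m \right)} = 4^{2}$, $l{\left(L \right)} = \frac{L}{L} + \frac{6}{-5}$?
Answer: $\frac{198164232}{5} \approx 3.9633 \cdot 10^{7}$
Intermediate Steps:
$l{\left(L \right)} = - \frac{1}{5}$ ($l{\left(L \right)} = 1 + 6 \left(- \frac{1}{5}\right) = 1 - \frac{6}{5} = - \frac{1}{5}$)
$T{\left(Y,m \right)} = 16$
$q{\left(y \right)} = \frac{10}{79}$ ($q{\left(y \right)} = \frac{2}{16 - \frac{1}{5}} = \frac{2}{\frac{79}{5}} = 2 \cdot \frac{5}{79} = \frac{10}{79}$)
$\frac{\left(-126\right)^{2}}{q{\left(g \right)} \frac{1}{o{\left(118 \right)}}} = \frac{\left(-126\right)^{2}}{\frac{10}{79} \cdot \frac{1}{316}} = \frac{15876}{\frac{10}{79} \cdot \frac{1}{316}} = \frac{15876}{\frac{5}{12482}} = 15876 \cdot \frac{12482}{5} = \frac{198164232}{5}$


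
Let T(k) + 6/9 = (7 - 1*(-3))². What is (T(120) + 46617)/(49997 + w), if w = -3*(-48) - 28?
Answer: 140149/150339 ≈ 0.93222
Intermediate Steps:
T(k) = 298/3 (T(k) = -⅔ + (7 - 1*(-3))² = -⅔ + (7 + 3)² = -⅔ + 10² = -⅔ + 100 = 298/3)
w = 116 (w = 144 - 28 = 116)
(T(120) + 46617)/(49997 + w) = (298/3 + 46617)/(49997 + 116) = (140149/3)/50113 = (140149/3)*(1/50113) = 140149/150339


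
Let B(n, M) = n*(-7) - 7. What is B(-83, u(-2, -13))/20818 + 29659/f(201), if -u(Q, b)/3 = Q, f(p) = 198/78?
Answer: 573339482/49071 ≈ 11684.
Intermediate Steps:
f(p) = 33/13 (f(p) = 198*(1/78) = 33/13)
u(Q, b) = -3*Q
B(n, M) = -7 - 7*n (B(n, M) = -7*n - 7 = -7 - 7*n)
B(-83, u(-2, -13))/20818 + 29659/f(201) = (-7 - 7*(-83))/20818 + 29659/(33/13) = (-7 + 581)*(1/20818) + 29659*(13/33) = 574*(1/20818) + 385567/33 = 41/1487 + 385567/33 = 573339482/49071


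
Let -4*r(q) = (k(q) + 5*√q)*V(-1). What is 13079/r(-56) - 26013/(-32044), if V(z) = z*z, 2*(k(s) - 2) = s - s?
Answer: -829076389/11247444 + 130790*I*√14/351 ≈ -73.712 + 1394.2*I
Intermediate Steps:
k(s) = 2 (k(s) = 2 + (s - s)/2 = 2 + (½)*0 = 2 + 0 = 2)
V(z) = z²
r(q) = -½ - 5*√q/4 (r(q) = -(2 + 5*√q)*(-1)²/4 = -(2 + 5*√q)/4 = -½ - 5*√q/4)
13079/r(-56) - 26013/(-32044) = 13079/(-½ - 5*I*√14/2) - 26013/(-32044) = 13079/(-½ - 5*I*√14/2) - 26013*(-1/32044) = 13079/(-½ - 5*I*√14/2) + 26013/32044 = 26013/32044 + 13079/(-½ - 5*I*√14/2)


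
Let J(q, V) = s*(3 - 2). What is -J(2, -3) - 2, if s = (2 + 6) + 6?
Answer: -16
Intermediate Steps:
s = 14 (s = 8 + 6 = 14)
J(q, V) = 14 (J(q, V) = 14*(3 - 2) = 14*1 = 14)
-J(2, -3) - 2 = -1*14 - 2 = -14 - 2 = -16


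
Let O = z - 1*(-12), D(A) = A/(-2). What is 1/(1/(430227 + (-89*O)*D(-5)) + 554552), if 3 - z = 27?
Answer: 432897/240063897145 ≈ 1.8033e-6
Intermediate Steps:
z = -24 (z = 3 - 1*27 = 3 - 27 = -24)
D(A) = -A/2 (D(A) = A*(-½) = -A/2)
O = -12 (O = -24 - 1*(-12) = -24 + 12 = -12)
1/(1/(430227 + (-89*O)*D(-5)) + 554552) = 1/(1/(430227 + (-89*(-12))*(-½*(-5))) + 554552) = 1/(1/(430227 + 1068*(5/2)) + 554552) = 1/(1/(430227 + 2670) + 554552) = 1/(1/432897 + 554552) = 1/(240063897145/432897) = 432897/240063897145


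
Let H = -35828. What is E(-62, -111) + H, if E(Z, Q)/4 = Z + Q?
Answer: -36520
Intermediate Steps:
E(Z, Q) = 4*Q + 4*Z (E(Z, Q) = 4*(Z + Q) = 4*(Q + Z) = 4*Q + 4*Z)
E(-62, -111) + H = (4*(-111) + 4*(-62)) - 35828 = (-444 - 248) - 35828 = -692 - 35828 = -36520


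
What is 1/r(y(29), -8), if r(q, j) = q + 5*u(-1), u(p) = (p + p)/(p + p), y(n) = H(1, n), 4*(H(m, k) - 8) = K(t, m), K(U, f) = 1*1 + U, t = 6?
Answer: 4/59 ≈ 0.067797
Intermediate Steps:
K(U, f) = 1 + U
H(m, k) = 39/4 (H(m, k) = 8 + (1 + 6)/4 = 8 + (¼)*7 = 8 + 7/4 = 39/4)
y(n) = 39/4
u(p) = 1 (u(p) = (2*p)/((2*p)) = (2*p)*(1/(2*p)) = 1)
r(q, j) = 5 + q (r(q, j) = q + 5*1 = q + 5 = 5 + q)
1/r(y(29), -8) = 1/(5 + 39/4) = 1/(59/4) = 4/59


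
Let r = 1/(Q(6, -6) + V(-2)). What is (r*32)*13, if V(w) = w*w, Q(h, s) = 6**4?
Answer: 8/25 ≈ 0.32000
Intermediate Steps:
Q(h, s) = 1296
V(w) = w**2
r = 1/1300 (r = 1/(1296 + (-2)**2) = 1/(1296 + 4) = 1/1300 ≈ 0.00076923)
(r*32)*13 = ((1/1300)*32)*13 = (8/325)*13 = 8/25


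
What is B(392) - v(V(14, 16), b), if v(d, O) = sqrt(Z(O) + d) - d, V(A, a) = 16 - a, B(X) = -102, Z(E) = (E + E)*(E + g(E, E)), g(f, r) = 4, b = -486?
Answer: -102 - 18*sqrt(1446) ≈ -786.47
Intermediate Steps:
Z(E) = 2*E*(4 + E) (Z(E) = (E + E)*(E + 4) = (2*E)*(4 + E) = 2*E*(4 + E))
v(d, O) = sqrt(d + 2*O*(4 + O)) - d (v(d, O) = sqrt(2*O*(4 + O) + d) - d = sqrt(d + 2*O*(4 + O)) - d)
B(392) - v(V(14, 16), b) = -102 - (sqrt((16 - 1*16) + 2*(-486)*(4 - 486)) - (16 - 1*16)) = -102 - (sqrt((16 - 16) + 2*(-486)*(-482)) - (16 - 16)) = -102 - (sqrt(0 + 468504) - 1*0) = -102 - (sqrt(468504) + 0) = -102 - (18*sqrt(1446) + 0) = -102 - 18*sqrt(1446)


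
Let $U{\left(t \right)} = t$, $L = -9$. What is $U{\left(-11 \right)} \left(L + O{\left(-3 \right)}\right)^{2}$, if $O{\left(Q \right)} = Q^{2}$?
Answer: $0$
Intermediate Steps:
$U{\left(-11 \right)} \left(L + O{\left(-3 \right)}\right)^{2} = - 11 \left(-9 + \left(-3\right)^{2}\right)^{2} = - 11 \left(-9 + 9\right)^{2} = - 11 \cdot 0^{2} = \left(-11\right) 0 = 0$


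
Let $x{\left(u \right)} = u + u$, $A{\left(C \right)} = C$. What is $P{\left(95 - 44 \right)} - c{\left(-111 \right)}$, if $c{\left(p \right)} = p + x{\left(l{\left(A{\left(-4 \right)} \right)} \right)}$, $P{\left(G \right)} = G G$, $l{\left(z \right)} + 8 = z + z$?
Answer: $2744$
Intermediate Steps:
$l{\left(z \right)} = -8 + 2 z$ ($l{\left(z \right)} = -8 + \left(z + z\right) = -8 + 2 z$)
$x{\left(u \right)} = 2 u$
$P{\left(G \right)} = G^{2}$
$c{\left(p \right)} = -32 + p$ ($c{\left(p \right)} = p + 2 \left(-8 + 2 \left(-4\right)\right) = p + 2 \left(-8 - 8\right) = p + 2 \left(-16\right) = p - 32 = -32 + p$)
$P{\left(95 - 44 \right)} - c{\left(-111 \right)} = \left(95 - 44\right)^{2} - \left(-32 - 111\right) = 51^{2} - -143 = 2601 + 143 = 2744$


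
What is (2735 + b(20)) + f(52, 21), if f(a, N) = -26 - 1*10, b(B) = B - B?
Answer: 2699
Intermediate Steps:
b(B) = 0
f(a, N) = -36 (f(a, N) = -26 - 10 = -36)
(2735 + b(20)) + f(52, 21) = (2735 + 0) - 36 = 2735 - 36 = 2699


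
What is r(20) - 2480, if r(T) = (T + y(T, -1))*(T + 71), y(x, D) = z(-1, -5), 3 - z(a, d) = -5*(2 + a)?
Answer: 68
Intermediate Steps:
z(a, d) = 13 + 5*a (z(a, d) = 3 - (-5)*(2 + a) = 3 - (-10 - 5*a) = 3 + (10 + 5*a) = 13 + 5*a)
y(x, D) = 8 (y(x, D) = 13 + 5*(-1) = 13 - 5 = 8)
r(T) = (8 + T)*(71 + T) (r(T) = (T + 8)*(T + 71) = (8 + T)*(71 + T))
r(20) - 2480 = (568 + 20² + 79*20) - 2480 = (568 + 400 + 1580) - 2480 = 2548 - 2480 = 68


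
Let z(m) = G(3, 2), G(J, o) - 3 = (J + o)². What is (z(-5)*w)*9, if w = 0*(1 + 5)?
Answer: 0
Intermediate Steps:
G(J, o) = 3 + (J + o)²
z(m) = 28 (z(m) = 3 + (3 + 2)² = 3 + 5² = 3 + 25 = 28)
w = 0 (w = 0*6 = 0)
(z(-5)*w)*9 = (28*0)*9 = 0*9 = 0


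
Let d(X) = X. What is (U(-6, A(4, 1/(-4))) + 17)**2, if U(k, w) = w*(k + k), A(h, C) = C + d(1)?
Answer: 64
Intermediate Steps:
A(h, C) = 1 + C (A(h, C) = C + 1 = 1 + C)
U(k, w) = 2*k*w (U(k, w) = w*(2*k) = 2*k*w)
(U(-6, A(4, 1/(-4))) + 17)**2 = (2*(-6)*(1 + 1/(-4)) + 17)**2 = (2*(-6)*(1 + 1*(-1/4)) + 17)**2 = (2*(-6)*(1 - 1/4) + 17)**2 = (2*(-6)*(3/4) + 17)**2 = (-9 + 17)**2 = 8**2 = 64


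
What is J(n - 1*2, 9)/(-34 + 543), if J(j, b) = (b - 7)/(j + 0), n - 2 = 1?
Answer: 2/509 ≈ 0.0039293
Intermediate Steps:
n = 3 (n = 2 + 1 = 3)
J(j, b) = (-7 + b)/j
J(n - 1*2, 9)/(-34 + 543) = ((-7 + 9)/(3 - 1*2))/(-34 + 543) = (2/(3 - 2))/509 = (2/1)*(1/509) = (1*2)*(1/509) = 2*(1/509) = 2/509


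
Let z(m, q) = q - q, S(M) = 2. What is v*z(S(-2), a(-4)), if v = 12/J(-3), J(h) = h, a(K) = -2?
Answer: 0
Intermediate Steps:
z(m, q) = 0
v = -4 (v = 12/(-3) = 12*(-⅓) = -4)
v*z(S(-2), a(-4)) = -4*0 = 0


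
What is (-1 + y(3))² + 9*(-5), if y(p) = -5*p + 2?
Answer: 151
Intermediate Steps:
y(p) = 2 - 5*p
(-1 + y(3))² + 9*(-5) = (-1 + (2 - 5*3))² + 9*(-5) = (-1 + (2 - 15))² - 45 = (-1 - 13)² - 45 = (-14)² - 45 = 196 - 45 = 151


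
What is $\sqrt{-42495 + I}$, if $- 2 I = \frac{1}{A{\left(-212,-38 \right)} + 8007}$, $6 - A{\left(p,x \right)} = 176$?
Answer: $\frac{i \sqrt{10439928374294}}{15674} \approx 206.14 i$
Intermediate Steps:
$A{\left(p,x \right)} = -170$ ($A{\left(p,x \right)} = 6 - 176 = -170$)
$I = - \frac{1}{15674}$ ($I = - \frac{1}{2 \left(-170 + 8007\right)} = - \frac{1}{2 \cdot 7837} = \left(- \frac{1}{2}\right) \frac{1}{7837} = - \frac{1}{15674} \approx -6.38 \cdot 10^{-5}$)
$\sqrt{-42495 + I} = \sqrt{-42495 - \frac{1}{15674}} = \sqrt{- \frac{666066631}{15674}} = \frac{i \sqrt{10439928374294}}{15674}$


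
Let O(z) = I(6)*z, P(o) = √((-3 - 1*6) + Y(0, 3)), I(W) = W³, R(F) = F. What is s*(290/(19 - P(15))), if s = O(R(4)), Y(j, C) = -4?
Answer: 2380320/187 + 125280*I*√13/187 ≈ 12729.0 + 2415.5*I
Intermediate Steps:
P(o) = I*√13 (P(o) = √((-3 - 1*6) - 4) = √((-3 - 6) - 4) = √(-9 - 4) = √(-13) = I*√13)
O(z) = 216*z (O(z) = 6³*z = 216*z)
s = 864 (s = 216*4 = 864)
s*(290/(19 - P(15))) = 864*(290/(19 - I*√13)) = 250560/(19 - I*√13)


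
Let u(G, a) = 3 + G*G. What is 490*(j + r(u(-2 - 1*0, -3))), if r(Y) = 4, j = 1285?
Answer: 631610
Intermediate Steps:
u(G, a) = 3 + G²
490*(j + r(u(-2 - 1*0, -3))) = 490*(1285 + 4) = 490*1289 = 631610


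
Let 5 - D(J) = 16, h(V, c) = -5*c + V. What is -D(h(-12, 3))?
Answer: 11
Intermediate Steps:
h(V, c) = V - 5*c
D(J) = -11 (D(J) = 5 - 1*16 = 5 - 16 = -11)
-D(h(-12, 3)) = -1*(-11) = 11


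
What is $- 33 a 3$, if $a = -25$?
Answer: $2475$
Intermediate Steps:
$- 33 a 3 = \left(-33\right) \left(-25\right) 3 = 825 \cdot 3 = 2475$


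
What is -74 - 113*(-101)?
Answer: 11339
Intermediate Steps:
-74 - 113*(-101) = -74 + 11413 = 11339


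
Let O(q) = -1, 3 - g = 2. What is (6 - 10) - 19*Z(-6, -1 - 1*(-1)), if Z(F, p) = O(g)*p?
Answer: -4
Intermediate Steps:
g = 1 (g = 3 - 1*2 = 3 - 2 = 1)
Z(F, p) = -p
(6 - 10) - 19*Z(-6, -1 - 1*(-1)) = (6 - 10) - (-19)*(-1 - 1*(-1)) = -4 - (-19)*(-1 + 1) = -4 - (-19)*0 = -4 - 19*0 = -4 + 0 = -4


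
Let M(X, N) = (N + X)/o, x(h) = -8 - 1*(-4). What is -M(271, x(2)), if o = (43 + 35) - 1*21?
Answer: -89/19 ≈ -4.6842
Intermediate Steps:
x(h) = -4 (x(h) = -8 + 4 = -4)
o = 57 (o = 78 - 21 = 57)
M(X, N) = N/57 + X/57 (M(X, N) = (N + X)/57 = (N + X)*(1/57) = N/57 + X/57)
-M(271, x(2)) = -((1/57)*(-4) + (1/57)*271) = -(-4/57 + 271/57) = -1*89/19 = -89/19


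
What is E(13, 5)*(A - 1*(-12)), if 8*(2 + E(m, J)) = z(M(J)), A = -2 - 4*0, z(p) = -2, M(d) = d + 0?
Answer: -45/2 ≈ -22.500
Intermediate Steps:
M(d) = d
A = -2 (A = -2 + 0 = -2)
E(m, J) = -9/4 (E(m, J) = -2 + (1/8)*(-2) = -2 - 1/4 = -9/4)
E(13, 5)*(A - 1*(-12)) = -9*(-2 - 1*(-12))/4 = -9*(-2 + 12)/4 = -9/4*10 = -45/2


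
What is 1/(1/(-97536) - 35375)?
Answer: -97536/3450336001 ≈ -2.8269e-5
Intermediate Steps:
1/(1/(-97536) - 35375) = 1/(-1/97536 - 35375) = 1/(-3450336001/97536) = -97536/3450336001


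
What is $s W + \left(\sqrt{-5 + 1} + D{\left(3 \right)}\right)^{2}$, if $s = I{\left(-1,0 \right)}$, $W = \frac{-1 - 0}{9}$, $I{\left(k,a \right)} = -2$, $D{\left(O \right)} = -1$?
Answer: $- \frac{25}{9} - 4 i \approx -2.7778 - 4.0 i$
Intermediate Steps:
$W = - \frac{1}{9}$ ($W = \left(-1 + 0\right) \frac{1}{9} = \left(-1\right) \frac{1}{9} = - \frac{1}{9} \approx -0.11111$)
$s = -2$
$s W + \left(\sqrt{-5 + 1} + D{\left(3 \right)}\right)^{2} = \left(-2\right) \left(- \frac{1}{9}\right) + \left(\sqrt{-5 + 1} - 1\right)^{2} = \frac{2}{9} + \left(\sqrt{-4} - 1\right)^{2} = \frac{2}{9} + \left(2 i - 1\right)^{2} = \frac{2}{9} + \left(-1 + 2 i\right)^{2}$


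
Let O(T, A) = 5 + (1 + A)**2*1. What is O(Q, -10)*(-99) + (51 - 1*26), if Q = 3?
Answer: -8489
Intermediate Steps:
O(T, A) = 5 + (1 + A)**2
O(Q, -10)*(-99) + (51 - 1*26) = (5 + (1 - 10)**2)*(-99) + (51 - 1*26) = (5 + (-9)**2)*(-99) + (51 - 26) = (5 + 81)*(-99) + 25 = 86*(-99) + 25 = -8514 + 25 = -8489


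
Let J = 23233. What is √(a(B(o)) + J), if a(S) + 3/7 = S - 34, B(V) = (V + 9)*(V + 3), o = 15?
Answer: √1157898/7 ≈ 153.72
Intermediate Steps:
B(V) = (3 + V)*(9 + V) (B(V) = (9 + V)*(3 + V) = (3 + V)*(9 + V))
a(S) = -241/7 + S (a(S) = -3/7 + (S - 34) = -3/7 + (-34 + S) = -241/7 + S)
√(a(B(o)) + J) = √((-241/7 + (27 + 15² + 12*15)) + 23233) = √((-241/7 + (27 + 225 + 180)) + 23233) = √((-241/7 + 432) + 23233) = √(2783/7 + 23233) = √(165414/7) = √1157898/7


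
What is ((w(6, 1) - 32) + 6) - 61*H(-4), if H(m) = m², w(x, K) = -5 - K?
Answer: -1008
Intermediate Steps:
((w(6, 1) - 32) + 6) - 61*H(-4) = (((-5 - 1*1) - 32) + 6) - 61*(-4)² = (((-5 - 1) - 32) + 6) - 61*16 = ((-6 - 32) + 6) - 976 = (-38 + 6) - 976 = -32 - 976 = -1008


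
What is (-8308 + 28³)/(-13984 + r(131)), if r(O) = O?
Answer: -13644/13853 ≈ -0.98491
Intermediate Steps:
(-8308 + 28³)/(-13984 + r(131)) = (-8308 + 28³)/(-13984 + 131) = (-8308 + 21952)/(-13853) = 13644*(-1/13853) = -13644/13853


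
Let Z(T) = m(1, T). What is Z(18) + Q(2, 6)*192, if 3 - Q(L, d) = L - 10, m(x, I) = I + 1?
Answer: 2131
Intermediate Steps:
m(x, I) = 1 + I
Z(T) = 1 + T
Q(L, d) = 13 - L (Q(L, d) = 3 - (L - 10) = 3 - (-10 + L) = 3 + (10 - L) = 13 - L)
Z(18) + Q(2, 6)*192 = (1 + 18) + (13 - 1*2)*192 = 19 + (13 - 2)*192 = 19 + 11*192 = 19 + 2112 = 2131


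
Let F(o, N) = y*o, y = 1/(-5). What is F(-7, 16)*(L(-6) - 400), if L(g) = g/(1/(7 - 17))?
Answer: -476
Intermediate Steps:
y = -1/5 ≈ -0.20000
L(g) = -10*g (L(g) = g/(1/(-10)) = g/(-1/10) = g*(-10) = -10*g)
F(o, N) = -o/5
F(-7, 16)*(L(-6) - 400) = (-1/5*(-7))*(-10*(-6) - 400) = 7*(60 - 400)/5 = (7/5)*(-340) = -476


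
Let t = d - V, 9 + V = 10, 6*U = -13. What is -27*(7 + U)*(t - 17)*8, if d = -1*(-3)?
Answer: 15660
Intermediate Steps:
U = -13/6 (U = (1/6)*(-13) = -13/6 ≈ -2.1667)
d = 3
V = 1 (V = -9 + 10 = 1)
t = 2 (t = 3 - 1*1 = 3 - 1 = 2)
-27*(7 + U)*(t - 17)*8 = -27*(7 - 13/6)*(2 - 17)*8 = -261*(-15)/2*8 = -27*(-145/2)*8 = (3915/2)*8 = 15660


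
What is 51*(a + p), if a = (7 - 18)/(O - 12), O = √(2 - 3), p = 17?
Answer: 132447/145 + 561*I/145 ≈ 913.43 + 3.869*I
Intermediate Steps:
O = I (O = √(-1) = I ≈ 1.0*I)
a = -11*(-12 - I)/145 (a = (7 - 18)/(I - 12) = -11*(-12 - I)/145 ≈ 0.91035 + 0.075862*I)
51*(a + p) = 51*((132/145 + 11*I/145) + 17) = 51*(2597/145 + 11*I/145) = 132447/145 + 561*I/145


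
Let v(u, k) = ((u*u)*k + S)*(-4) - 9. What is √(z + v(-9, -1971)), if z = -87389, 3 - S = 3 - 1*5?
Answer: √551186 ≈ 742.42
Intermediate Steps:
S = 5 (S = 3 - (3 - 1*5) = 3 - (3 - 5) = 3 - 1*(-2) = 3 + 2 = 5)
v(u, k) = -29 - 4*k*u² (v(u, k) = ((u*u)*k + 5)*(-4) - 9 = (u²*k + 5)*(-4) - 9 = (k*u² + 5)*(-4) - 9 = (5 + k*u²)*(-4) - 9 = (-20 - 4*k*u²) - 9 = -29 - 4*k*u²)
√(z + v(-9, -1971)) = √(-87389 + (-29 - 4*(-1971)*(-9)²)) = √(-87389 + (-29 - 4*(-1971)*81)) = √(-87389 + (-29 + 638604)) = √(-87389 + 638575) = √551186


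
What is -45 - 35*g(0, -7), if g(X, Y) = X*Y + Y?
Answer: 200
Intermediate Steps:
g(X, Y) = Y + X*Y
-45 - 35*g(0, -7) = -45 - (-245)*(1 + 0) = -45 - (-245) = -45 - 35*(-7) = -45 + 245 = 200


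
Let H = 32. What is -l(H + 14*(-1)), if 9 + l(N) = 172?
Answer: -163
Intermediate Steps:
l(N) = 163 (l(N) = -9 + 172 = 163)
-l(H + 14*(-1)) = -1*163 = -163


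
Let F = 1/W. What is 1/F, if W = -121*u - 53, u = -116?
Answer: 13983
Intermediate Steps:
W = 13983 (W = -121*(-116) - 53 = 14036 - 53 = 13983)
F = 1/13983 ≈ 7.1515e-5
1/F = 1/(1/13983) = 13983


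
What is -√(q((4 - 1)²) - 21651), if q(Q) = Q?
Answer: -I*√21642 ≈ -147.11*I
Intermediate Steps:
-√(q((4 - 1)²) - 21651) = -√((4 - 1)² - 21651) = -√(3² - 21651) = -√(9 - 21651) = -√(-21642) = -I*√21642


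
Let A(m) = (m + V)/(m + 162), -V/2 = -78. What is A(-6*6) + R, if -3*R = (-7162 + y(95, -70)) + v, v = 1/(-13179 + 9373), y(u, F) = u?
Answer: 62785047/26642 ≈ 2356.6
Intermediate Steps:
V = 156 (V = -2*(-78) = 156)
v = -1/3806 (v = 1/(-3806) = -1/3806 ≈ -0.00026274)
A(m) = (156 + m)/(162 + m) (A(m) = (m + 156)/(m + 162) = (156 + m)/(162 + m))
R = 26897003/11418 (R = -((-7162 + 95) - 1/3806)/3 = -(-7067 - 1/3806)/3 = -1/3*(-26897003/3806) = 26897003/11418 ≈ 2355.7)
A(-6*6) + R = (156 - 6*6)/(162 - 6*6) + 26897003/11418 = (156 - 36)/(162 - 36) + 26897003/11418 = 120/126 + 26897003/11418 = (1/126)*120 + 26897003/11418 = 20/21 + 26897003/11418 = 62785047/26642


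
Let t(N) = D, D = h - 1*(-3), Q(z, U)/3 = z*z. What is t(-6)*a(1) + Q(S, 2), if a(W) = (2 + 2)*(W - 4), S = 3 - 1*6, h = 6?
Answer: -81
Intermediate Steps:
S = -3 (S = 3 - 6 = -3)
Q(z, U) = 3*z**2 (Q(z, U) = 3*(z*z) = 3*z**2)
D = 9 (D = 6 - 1*(-3) = 6 + 3 = 9)
t(N) = 9
a(W) = -16 + 4*W (a(W) = 4*(-4 + W) = -16 + 4*W)
t(-6)*a(1) + Q(S, 2) = 9*(-16 + 4*1) + 3*(-3)**2 = 9*(-16 + 4) + 3*9 = 9*(-12) + 27 = -108 + 27 = -81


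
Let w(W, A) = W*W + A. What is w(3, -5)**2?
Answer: 16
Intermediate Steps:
w(W, A) = A + W**2 (w(W, A) = W**2 + A = A + W**2)
w(3, -5)**2 = (-5 + 3**2)**2 = (-5 + 9)**2 = 4**2 = 16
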